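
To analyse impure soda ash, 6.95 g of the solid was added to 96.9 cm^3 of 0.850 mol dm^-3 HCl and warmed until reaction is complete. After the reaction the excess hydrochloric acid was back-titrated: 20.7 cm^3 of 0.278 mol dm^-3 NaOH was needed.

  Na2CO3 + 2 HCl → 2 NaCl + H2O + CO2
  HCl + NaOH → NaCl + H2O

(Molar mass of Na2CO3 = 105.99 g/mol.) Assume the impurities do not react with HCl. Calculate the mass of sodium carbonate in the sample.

4.06 g

n(HCl) added = 0.0969 × 0.850 = 0.0824 mol
n(NaOH) used in back-titration = 0.0207 × 0.278 = 5.75 × 10^-3 mol
n(HCl) left over = 5.75 × 10^-3 mol (1:1 ratio)
n(HCl) consumed by analyte = 0.0824 − 5.75 × 10^-3 = 0.0766 mol
From the 1:2 ratio, n(Na2CO3) = 1/2 × 0.0766 = 0.0383 mol
mass of Na2CO3 = 0.0383 × 105.99 = 4.06 g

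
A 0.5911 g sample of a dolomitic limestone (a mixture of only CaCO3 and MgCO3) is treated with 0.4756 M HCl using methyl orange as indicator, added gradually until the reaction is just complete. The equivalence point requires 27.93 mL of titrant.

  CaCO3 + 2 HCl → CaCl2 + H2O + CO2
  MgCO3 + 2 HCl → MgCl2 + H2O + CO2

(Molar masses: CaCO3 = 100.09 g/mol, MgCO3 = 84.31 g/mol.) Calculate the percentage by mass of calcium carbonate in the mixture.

n(HCl) = 0.02793 × 0.4756 = 0.01328 mol
Let x = n(CaCO3), y = n(MgCO3).
Titrant: 2x + 2y = 0.01328;  mass: 100.09x + 84.31y = 0.5911
Solving, x = 1.973 × 10^-3 mol, y = 4.669 × 10^-3 mol
mass of CaCO3 = 1.973 × 10^-3 × 100.09 = 0.1975 g
% CaCO3 = 0.1975 / 0.5911 × 100 = 33.41 %

33.41 %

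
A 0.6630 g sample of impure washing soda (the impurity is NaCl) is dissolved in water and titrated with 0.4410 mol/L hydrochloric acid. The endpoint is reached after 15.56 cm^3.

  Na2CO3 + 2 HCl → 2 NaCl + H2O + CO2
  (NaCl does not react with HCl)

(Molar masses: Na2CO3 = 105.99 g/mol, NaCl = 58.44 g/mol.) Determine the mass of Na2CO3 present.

n(HCl) = 0.01556 × 0.4410 = 6.862 × 10^-3 mol
Let x = n(Na2CO3), y = n(NaCl).
Titrant: 2x = 6.862 × 10^-3;  mass: 105.99x + 58.44y = 0.6630
Solving, x = 3.431 × 10^-3 mol, y = 5.122 × 10^-3 mol
mass of Na2CO3 = 3.431 × 10^-3 × 105.99 = 0.3636 g

0.3636 g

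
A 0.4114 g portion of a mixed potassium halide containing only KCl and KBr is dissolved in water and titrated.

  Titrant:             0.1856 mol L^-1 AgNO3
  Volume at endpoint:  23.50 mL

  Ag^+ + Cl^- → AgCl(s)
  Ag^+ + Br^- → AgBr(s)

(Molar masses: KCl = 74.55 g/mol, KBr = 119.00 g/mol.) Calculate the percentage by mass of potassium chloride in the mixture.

43.88 %

n(AgNO3) = 0.02350 × 0.1856 = 4.362 × 10^-3 mol
Let x = n(KCl), y = n(KBr).
Titrant: 1x + 1y = 4.362 × 10^-3;  mass: 74.55x + 119.00y = 0.4114
Solving, x = 2.421 × 10^-3 mol, y = 1.940 × 10^-3 mol
mass of KCl = 2.421 × 10^-3 × 74.55 = 0.1805 g
% KCl = 0.1805 / 0.4114 × 100 = 43.88 %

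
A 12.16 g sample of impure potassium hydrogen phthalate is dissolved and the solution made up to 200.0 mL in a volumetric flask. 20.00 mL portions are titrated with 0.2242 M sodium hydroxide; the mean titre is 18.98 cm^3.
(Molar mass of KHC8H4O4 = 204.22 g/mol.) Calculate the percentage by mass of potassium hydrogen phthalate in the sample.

KHC8H4O4 + NaOH → KNaC8H4O4 + H2O
n(NaOH) per titration = 0.01898 × 0.2242 = 4.255 × 10^-3 mol
n(KHC8H4O4) in each aliquot = 4.255 × 10^-3 mol (1:1 ratio)
n(KHC8H4O4) in the whole flask = 4.255 × 10^-3 × 200.0/20.00 = 0.04255 mol
mass of KHC8H4O4 = 0.04255 × 204.22 = 8.690 g
% KHC8H4O4 = 8.690 / 12.16 × 100 = 71.47 %

71.47 %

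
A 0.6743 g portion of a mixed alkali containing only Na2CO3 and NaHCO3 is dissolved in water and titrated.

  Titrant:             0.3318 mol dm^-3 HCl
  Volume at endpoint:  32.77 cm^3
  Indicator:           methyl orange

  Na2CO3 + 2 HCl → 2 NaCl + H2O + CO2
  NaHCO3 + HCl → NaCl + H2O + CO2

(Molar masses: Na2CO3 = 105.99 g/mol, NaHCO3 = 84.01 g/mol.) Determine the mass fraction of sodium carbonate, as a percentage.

60.60 %

n(HCl) = 0.03277 × 0.3318 = 0.01087 mol
Let x = n(Na2CO3), y = n(NaHCO3).
Titrant: 2x + 1y = 0.01087;  mass: 105.99x + 84.01y = 0.6743
Solving, x = 3.855 × 10^-3 mol, y = 3.162 × 10^-3 mol
mass of Na2CO3 = 3.855 × 10^-3 × 105.99 = 0.4086 g
% Na2CO3 = 0.4086 / 0.6743 × 100 = 60.60 %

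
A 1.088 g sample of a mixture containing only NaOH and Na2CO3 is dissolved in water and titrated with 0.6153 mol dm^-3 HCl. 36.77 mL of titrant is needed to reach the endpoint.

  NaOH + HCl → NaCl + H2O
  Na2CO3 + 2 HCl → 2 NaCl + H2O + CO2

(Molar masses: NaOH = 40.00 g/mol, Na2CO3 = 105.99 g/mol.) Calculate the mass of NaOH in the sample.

0.3416 g

n(HCl) = 0.03677 × 0.6153 = 0.02262 mol
Let x = n(NaOH), y = n(Na2CO3).
Titrant: 1x + 2y = 0.02262;  mass: 40.00x + 105.99y = 1.088
Solving, x = 8.541 × 10^-3 mol, y = 7.042 × 10^-3 mol
mass of NaOH = 8.541 × 10^-3 × 40.00 = 0.3416 g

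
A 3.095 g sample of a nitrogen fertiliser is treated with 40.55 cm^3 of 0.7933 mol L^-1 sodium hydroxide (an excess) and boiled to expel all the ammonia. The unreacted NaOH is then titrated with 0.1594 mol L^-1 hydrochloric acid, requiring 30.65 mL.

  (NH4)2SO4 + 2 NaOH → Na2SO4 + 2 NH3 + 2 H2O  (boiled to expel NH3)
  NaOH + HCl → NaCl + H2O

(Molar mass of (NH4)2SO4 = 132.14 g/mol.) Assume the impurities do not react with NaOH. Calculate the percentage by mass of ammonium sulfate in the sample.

58.24 %

n(NaOH) added = 0.04055 × 0.7933 = 0.03217 mol
n(HCl) used in back-titration = 0.03065 × 0.1594 = 4.886 × 10^-3 mol
n(NaOH) left over = 4.886 × 10^-3 mol (1:1 ratio)
n(NaOH) consumed by analyte = 0.03217 − 4.886 × 10^-3 = 0.02728 mol
From the 1:2 ratio, n((NH4)2SO4) = 1/2 × 0.02728 = 0.01364 mol
mass of (NH4)2SO4 = 0.01364 × 132.14 = 1.803 g
% (NH4)2SO4 = 1.803 / 3.095 × 100 = 58.24 %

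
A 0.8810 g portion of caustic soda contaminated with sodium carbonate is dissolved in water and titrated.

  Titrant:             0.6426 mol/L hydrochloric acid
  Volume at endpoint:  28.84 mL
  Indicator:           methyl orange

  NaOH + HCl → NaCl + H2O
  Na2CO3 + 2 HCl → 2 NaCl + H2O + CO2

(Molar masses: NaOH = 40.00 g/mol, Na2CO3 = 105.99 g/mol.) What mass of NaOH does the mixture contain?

0.3113 g

n(HCl) = 0.02884 × 0.6426 = 0.01853 mol
Let x = n(NaOH), y = n(Na2CO3).
Titrant: 1x + 2y = 0.01853;  mass: 40.00x + 105.99y = 0.8810
Solving, x = 7.783 × 10^-3 mol, y = 5.375 × 10^-3 mol
mass of NaOH = 7.783 × 10^-3 × 40.00 = 0.3113 g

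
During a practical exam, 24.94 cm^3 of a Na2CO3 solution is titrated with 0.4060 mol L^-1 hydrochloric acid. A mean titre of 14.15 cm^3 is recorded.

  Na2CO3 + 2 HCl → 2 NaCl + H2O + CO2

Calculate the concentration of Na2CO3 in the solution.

0.1152 mol/L

n(HCl) = 0.01415 L × 0.4060 mol/L = 5.745 × 10^-3 mol
From the 1:2 mole ratio, n(Na2CO3) = 1/2 × 5.745 × 10^-3 = 2.872 × 10^-3 mol
[Na2CO3] = 2.872 × 10^-3 mol / 0.02494 L = 0.1152 mol/L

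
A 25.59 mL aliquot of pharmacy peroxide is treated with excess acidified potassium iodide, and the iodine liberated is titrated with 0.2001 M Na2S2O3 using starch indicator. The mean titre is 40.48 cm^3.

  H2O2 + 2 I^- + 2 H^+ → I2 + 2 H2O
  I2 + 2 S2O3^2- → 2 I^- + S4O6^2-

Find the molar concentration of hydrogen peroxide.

n(S2O3^2-) = 0.04048 × 0.2001 = 8.100 × 10^-3 mol
n(I2) = n(S2O3^2-)/2 = 4.050 × 10^-3 mol
n(H2O2) in the aliquot = 4.050 × 10^-3 mol (1:1 ratio)
[H2O2] = 4.050 × 10^-3 / 0.02559 = 0.1583 mol/L

0.1583 M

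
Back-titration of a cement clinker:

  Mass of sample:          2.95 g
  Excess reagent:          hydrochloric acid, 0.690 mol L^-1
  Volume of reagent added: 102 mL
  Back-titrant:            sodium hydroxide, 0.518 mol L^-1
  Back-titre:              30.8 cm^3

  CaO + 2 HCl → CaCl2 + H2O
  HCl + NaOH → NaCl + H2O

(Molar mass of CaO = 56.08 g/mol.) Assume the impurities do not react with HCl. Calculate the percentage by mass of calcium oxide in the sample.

51.7 %

n(HCl) added = 0.102 × 0.690 = 0.0704 mol
n(NaOH) used in back-titration = 0.0308 × 0.518 = 0.0160 mol
n(HCl) left over = 0.0160 mol (1:1 ratio)
n(HCl) consumed by analyte = 0.0704 − 0.0160 = 0.0544 mol
From the 1:2 ratio, n(CaO) = 1/2 × 0.0544 = 0.0272 mol
mass of CaO = 0.0272 × 56.08 = 1.53 g
% CaO = 1.53 / 2.95 × 100 = 51.7 %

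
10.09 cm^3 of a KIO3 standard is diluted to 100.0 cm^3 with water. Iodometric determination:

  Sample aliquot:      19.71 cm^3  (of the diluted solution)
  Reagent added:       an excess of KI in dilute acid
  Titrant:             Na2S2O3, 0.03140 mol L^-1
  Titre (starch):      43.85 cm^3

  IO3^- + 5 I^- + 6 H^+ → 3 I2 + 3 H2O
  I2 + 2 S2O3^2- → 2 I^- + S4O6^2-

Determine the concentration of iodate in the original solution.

0.1154 mol/L

n(S2O3^2-) = 0.04385 × 0.03140 = 1.377 × 10^-3 mol
n(I2) = n(S2O3^2-)/2 = 6.884 × 10^-4 mol
From the 1:3 ratio, n(IO3^-) in the aliquot = 1/3 × 6.884 × 10^-4 = 2.295 × 10^-4 mol
[IO3^-]_dilute = 2.295 × 10^-4 / 0.01971 = 0.01164 mol/L
[IO3^-]_original = 0.01164 × 100.0/10.09 = 0.1154 mol/L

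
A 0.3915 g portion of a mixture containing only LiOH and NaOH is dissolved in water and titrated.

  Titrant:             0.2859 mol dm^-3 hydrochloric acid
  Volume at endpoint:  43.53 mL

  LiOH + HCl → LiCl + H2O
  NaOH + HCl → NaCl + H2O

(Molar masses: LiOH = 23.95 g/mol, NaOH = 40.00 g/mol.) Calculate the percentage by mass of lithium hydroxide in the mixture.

n(HCl) = 0.04353 × 0.2859 = 0.01245 mol
Let x = n(LiOH), y = n(NaOH).
Titrant: 1x + 1y = 0.01245;  mass: 23.95x + 40.00y = 0.3915
Solving, x = 6.624 × 10^-3 mol, y = 5.822 × 10^-3 mol
mass of LiOH = 6.624 × 10^-3 × 23.95 = 0.1586 g
% LiOH = 0.1586 / 0.3915 × 100 = 40.52 %

40.52 %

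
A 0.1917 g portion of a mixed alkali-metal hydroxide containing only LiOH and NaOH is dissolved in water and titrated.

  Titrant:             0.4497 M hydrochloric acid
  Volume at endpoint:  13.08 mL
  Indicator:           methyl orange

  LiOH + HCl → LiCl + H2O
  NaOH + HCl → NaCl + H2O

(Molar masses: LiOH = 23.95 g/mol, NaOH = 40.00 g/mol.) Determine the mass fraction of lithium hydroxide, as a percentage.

33.93 %

n(HCl) = 0.01308 × 0.4497 = 5.882 × 10^-3 mol
Let x = n(LiOH), y = n(NaOH).
Titrant: 1x + 1y = 5.882 × 10^-3;  mass: 23.95x + 40.00y = 0.1917
Solving, x = 2.715 × 10^-3 mol, y = 3.167 × 10^-3 mol
mass of LiOH = 2.715 × 10^-3 × 23.95 = 0.06504 g
% LiOH = 0.06504 / 0.1917 × 100 = 33.93 %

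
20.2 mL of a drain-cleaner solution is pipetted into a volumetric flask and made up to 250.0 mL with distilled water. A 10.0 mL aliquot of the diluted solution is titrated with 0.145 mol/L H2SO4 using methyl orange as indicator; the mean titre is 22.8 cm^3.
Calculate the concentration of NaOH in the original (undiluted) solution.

8.18 mol/L

2 NaOH + H2SO4 → Na2SO4 + 2 H2O
n(H2SO4) = 0.0228 × 0.145 = 3.31 × 10^-3 mol
From the 2:1 ratio, n(NaOH) in the aliquot = 2/1 × 3.31 × 10^-3 = 6.61 × 10^-3 mol
[NaOH]_dilute = 6.61 × 10^-3 / 0.0100 = 0.661 mol/L
Dilution factor = 250.0 / 20.2 = 12.38
[NaOH]_stock = 0.661 × 12.38 = 8.18 mol/L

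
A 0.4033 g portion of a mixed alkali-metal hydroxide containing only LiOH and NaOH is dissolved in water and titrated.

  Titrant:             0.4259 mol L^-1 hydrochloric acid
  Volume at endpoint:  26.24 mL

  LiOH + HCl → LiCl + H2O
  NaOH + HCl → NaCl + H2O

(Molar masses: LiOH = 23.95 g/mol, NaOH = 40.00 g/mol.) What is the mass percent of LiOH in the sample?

n(HCl) = 0.02624 × 0.4259 = 0.01118 mol
Let x = n(LiOH), y = n(NaOH).
Titrant: 1x + 1y = 0.01118;  mass: 23.95x + 40.00y = 0.4033
Solving, x = 2.724 × 10^-3 mol, y = 8.451 × 10^-3 mol
mass of LiOH = 2.724 × 10^-3 × 23.95 = 0.06525 g
% LiOH = 0.06525 / 0.4033 × 100 = 16.18 %

16.18 %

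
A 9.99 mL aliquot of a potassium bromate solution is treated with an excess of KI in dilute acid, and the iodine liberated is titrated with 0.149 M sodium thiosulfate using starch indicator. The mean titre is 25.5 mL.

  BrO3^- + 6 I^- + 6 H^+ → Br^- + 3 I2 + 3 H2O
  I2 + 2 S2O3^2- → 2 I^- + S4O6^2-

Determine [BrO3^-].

n(S2O3^2-) = 0.0255 × 0.149 = 3.80 × 10^-3 mol
n(I2) = n(S2O3^2-)/2 = 1.90 × 10^-3 mol
From the 1:3 ratio, n(BrO3^-) in the aliquot = 1/3 × 1.90 × 10^-3 = 6.33 × 10^-4 mol
[BrO3^-] = 6.33 × 10^-4 / 0.00999 = 0.0634 mol/L

0.0634 M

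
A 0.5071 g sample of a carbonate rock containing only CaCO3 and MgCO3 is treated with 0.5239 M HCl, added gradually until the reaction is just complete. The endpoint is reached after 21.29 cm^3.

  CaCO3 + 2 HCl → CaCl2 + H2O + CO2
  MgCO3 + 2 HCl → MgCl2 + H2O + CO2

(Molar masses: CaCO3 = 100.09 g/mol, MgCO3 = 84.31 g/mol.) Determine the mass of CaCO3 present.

n(HCl) = 0.02129 × 0.5239 = 0.01115 mol
Let x = n(CaCO3), y = n(MgCO3).
Titrant: 2x + 2y = 0.01115;  mass: 100.09x + 84.31y = 0.5071
Solving, x = 2.339 × 10^-3 mol, y = 3.238 × 10^-3 mol
mass of CaCO3 = 2.339 × 10^-3 × 100.09 = 0.2341 g

0.2341 g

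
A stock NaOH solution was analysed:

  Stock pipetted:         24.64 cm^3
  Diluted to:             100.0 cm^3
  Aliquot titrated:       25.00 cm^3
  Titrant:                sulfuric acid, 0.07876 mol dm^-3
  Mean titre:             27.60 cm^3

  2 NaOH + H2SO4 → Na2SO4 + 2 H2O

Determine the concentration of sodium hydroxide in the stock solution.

0.7058 mol/L

n(H2SO4) = 0.02760 × 0.07876 = 2.174 × 10^-3 mol
From the 2:1 ratio, n(NaOH) in the aliquot = 2/1 × 2.174 × 10^-3 = 4.348 × 10^-3 mol
[NaOH]_dilute = 4.348 × 10^-3 / 0.02500 = 0.1739 mol/L
Dilution factor = 100.0 / 24.64 = 4.058
[NaOH]_stock = 0.1739 × 4.058 = 0.7058 mol/L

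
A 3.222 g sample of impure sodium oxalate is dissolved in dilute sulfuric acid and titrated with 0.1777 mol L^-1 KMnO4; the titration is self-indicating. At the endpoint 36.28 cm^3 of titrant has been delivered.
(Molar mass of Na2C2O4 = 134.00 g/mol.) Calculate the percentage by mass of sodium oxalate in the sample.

2 MnO4^- + 5 C2O4^2- + 16 H^+ → 2 Mn^2+ + 10 CO2 + 8 H2O
n(KMnO4) = 0.03628 L × 0.1777 mol/L = 6.447 × 10^-3 mol
From the 5:2 ratio, n(Na2C2O4) = 5/2 × 6.447 × 10^-3 = 0.01612 mol
mass of Na2C2O4 = 0.01612 × 134.00 g/mol = 2.160 g
% Na2C2O4 = 2.160 / 3.222 × 100 = 67.03 %

67.03 %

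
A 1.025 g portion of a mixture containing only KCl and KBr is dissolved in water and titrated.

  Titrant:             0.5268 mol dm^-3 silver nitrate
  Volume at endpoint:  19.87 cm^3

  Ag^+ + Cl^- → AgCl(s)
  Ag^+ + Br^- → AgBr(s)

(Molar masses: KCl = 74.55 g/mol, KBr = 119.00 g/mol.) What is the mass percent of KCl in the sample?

36.10 %

n(AgNO3) = 0.01987 × 0.5268 = 0.01047 mol
Let x = n(KCl), y = n(KBr).
Titrant: 1x + 1y = 0.01047;  mass: 74.55x + 119.00y = 1.025
Solving, x = 4.964 × 10^-3 mol, y = 5.504 × 10^-3 mol
mass of KCl = 4.964 × 10^-3 × 74.55 = 0.3700 g
% KCl = 0.3700 / 1.025 × 100 = 36.10 %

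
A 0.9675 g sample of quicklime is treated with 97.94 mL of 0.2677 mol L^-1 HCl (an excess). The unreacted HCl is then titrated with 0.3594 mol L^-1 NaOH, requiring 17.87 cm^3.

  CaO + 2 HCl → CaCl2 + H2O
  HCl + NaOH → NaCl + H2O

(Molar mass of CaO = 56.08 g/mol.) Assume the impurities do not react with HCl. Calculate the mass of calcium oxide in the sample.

0.5551 g

n(HCl) added = 0.09794 × 0.2677 = 0.02622 mol
n(NaOH) used in back-titration = 0.01787 × 0.3594 = 6.422 × 10^-3 mol
n(HCl) left over = 6.422 × 10^-3 mol (1:1 ratio)
n(HCl) consumed by analyte = 0.02622 − 6.422 × 10^-3 = 0.01980 mol
From the 1:2 ratio, n(CaO) = 1/2 × 0.01980 = 9.898 × 10^-3 mol
mass of CaO = 9.898 × 10^-3 × 56.08 = 0.5551 g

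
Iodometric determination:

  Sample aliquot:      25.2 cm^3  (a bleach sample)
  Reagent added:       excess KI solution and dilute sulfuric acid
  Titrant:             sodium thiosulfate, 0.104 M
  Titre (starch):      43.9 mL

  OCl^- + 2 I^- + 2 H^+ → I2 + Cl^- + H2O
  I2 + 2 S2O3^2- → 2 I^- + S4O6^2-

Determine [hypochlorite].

n(S2O3^2-) = 0.0439 × 0.104 = 4.57 × 10^-3 mol
n(I2) = n(S2O3^2-)/2 = 2.28 × 10^-3 mol
n(OCl^-) in the aliquot = 2.28 × 10^-3 mol (1:1 ratio)
[OCl^-] = 2.28 × 10^-3 / 0.0252 = 0.0906 mol/L

0.0906 M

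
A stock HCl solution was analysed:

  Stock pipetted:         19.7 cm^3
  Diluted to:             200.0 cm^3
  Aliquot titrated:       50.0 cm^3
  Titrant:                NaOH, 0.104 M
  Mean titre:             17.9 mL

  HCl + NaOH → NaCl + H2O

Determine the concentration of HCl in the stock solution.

n(NaOH) = 0.0179 × 0.104 = 1.86 × 10^-3 mol
n(HCl) in the aliquot = 1.86 × 10^-3 mol (1:1 ratio)
[HCl]_dilute = 1.86 × 10^-3 / 0.0500 = 0.0372 mol/L
Dilution factor = 200.0 / 19.7 = 10.15
[HCl]_stock = 0.0372 × 10.15 = 0.378 mol/L

0.378 M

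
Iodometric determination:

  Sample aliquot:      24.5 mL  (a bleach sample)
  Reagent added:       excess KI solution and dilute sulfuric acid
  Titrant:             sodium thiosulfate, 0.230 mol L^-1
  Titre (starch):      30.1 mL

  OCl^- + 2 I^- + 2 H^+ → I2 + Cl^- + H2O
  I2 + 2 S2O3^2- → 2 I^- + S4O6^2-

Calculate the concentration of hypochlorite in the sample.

0.141 mol/L

n(S2O3^2-) = 0.0301 × 0.230 = 6.92 × 10^-3 mol
n(I2) = n(S2O3^2-)/2 = 3.46 × 10^-3 mol
n(OCl^-) in the aliquot = 3.46 × 10^-3 mol (1:1 ratio)
[OCl^-] = 3.46 × 10^-3 / 0.0245 = 0.141 mol/L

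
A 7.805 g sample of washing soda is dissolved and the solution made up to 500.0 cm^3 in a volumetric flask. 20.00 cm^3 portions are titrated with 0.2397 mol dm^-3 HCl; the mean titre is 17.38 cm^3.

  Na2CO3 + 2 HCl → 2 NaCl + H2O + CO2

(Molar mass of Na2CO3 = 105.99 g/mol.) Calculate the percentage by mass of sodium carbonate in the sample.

70.72 %

n(HCl) per titration = 0.01738 × 0.2397 = 4.166 × 10^-3 mol
From the 1:2 ratio, n(Na2CO3) in each aliquot = 1/2 × 4.166 × 10^-3 = 2.083 × 10^-3 mol
n(Na2CO3) in the whole flask = 2.083 × 10^-3 × 500.0/20.00 = 0.05207 mol
mass of Na2CO3 = 0.05207 × 105.99 = 5.519 g
% Na2CO3 = 5.519 / 7.805 × 100 = 70.72 %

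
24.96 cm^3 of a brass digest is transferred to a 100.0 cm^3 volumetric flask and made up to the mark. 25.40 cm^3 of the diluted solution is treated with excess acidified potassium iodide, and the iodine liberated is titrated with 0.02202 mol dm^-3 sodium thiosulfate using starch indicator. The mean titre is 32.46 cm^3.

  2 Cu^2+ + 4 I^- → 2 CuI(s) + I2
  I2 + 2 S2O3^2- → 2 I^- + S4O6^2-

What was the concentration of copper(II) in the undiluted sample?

0.1127 mol/L

n(S2O3^2-) = 0.03246 × 0.02202 = 7.148 × 10^-4 mol
n(I2) = n(S2O3^2-)/2 = 3.574 × 10^-4 mol
From the 2:1 ratio, n(Cu2+) in the aliquot = 2/1 × 3.574 × 10^-4 = 7.148 × 10^-4 mol
[Cu2+]_dilute = 7.148 × 10^-4 / 0.02540 = 0.02814 mol/L
[Cu2+]_original = 0.02814 × 100.0/24.96 = 0.1127 mol/L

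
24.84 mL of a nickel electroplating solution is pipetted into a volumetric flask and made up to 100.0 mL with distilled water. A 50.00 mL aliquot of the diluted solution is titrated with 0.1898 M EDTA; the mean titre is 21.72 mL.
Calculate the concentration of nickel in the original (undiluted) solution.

0.3319 M

Ni^2+ + EDTA^4- → [Ni(EDTA)]^2-
n(EDTA) = 0.02172 × 0.1898 = 4.122 × 10^-3 mol
n(Ni2+) in the aliquot = 4.122 × 10^-3 mol (1:1 ratio)
[Ni2+]_dilute = 4.122 × 10^-3 / 0.05000 = 0.08245 mol/L
Dilution factor = 100.0 / 24.84 = 4.026
[Ni2+]_stock = 0.08245 × 4.026 = 0.3319 mol/L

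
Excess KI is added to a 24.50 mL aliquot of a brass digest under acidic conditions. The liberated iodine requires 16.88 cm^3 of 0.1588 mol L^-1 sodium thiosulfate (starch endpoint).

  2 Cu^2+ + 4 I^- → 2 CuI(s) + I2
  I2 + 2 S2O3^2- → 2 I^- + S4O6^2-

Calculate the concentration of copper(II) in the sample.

n(S2O3^2-) = 0.01688 × 0.1588 = 2.681 × 10^-3 mol
n(I2) = n(S2O3^2-)/2 = 1.340 × 10^-3 mol
From the 2:1 ratio, n(Cu2+) in the aliquot = 2/1 × 1.340 × 10^-3 = 2.681 × 10^-3 mol
[Cu2+] = 2.681 × 10^-3 / 0.02450 = 0.1094 mol/L

0.1094 mol/L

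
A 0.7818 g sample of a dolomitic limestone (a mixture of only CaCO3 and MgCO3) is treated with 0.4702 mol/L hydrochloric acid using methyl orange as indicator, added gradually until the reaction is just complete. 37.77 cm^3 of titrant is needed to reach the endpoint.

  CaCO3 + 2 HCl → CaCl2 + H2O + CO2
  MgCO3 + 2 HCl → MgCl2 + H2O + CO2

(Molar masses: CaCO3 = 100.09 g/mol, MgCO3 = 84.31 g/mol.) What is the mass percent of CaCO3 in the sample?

26.90 %

n(HCl) = 0.03777 × 0.4702 = 0.01776 mol
Let x = n(CaCO3), y = n(MgCO3).
Titrant: 2x + 2y = 0.01776;  mass: 100.09x + 84.31y = 0.7818
Solving, x = 2.101 × 10^-3 mol, y = 6.779 × 10^-3 mol
mass of CaCO3 = 2.101 × 10^-3 × 100.09 = 0.2103 g
% CaCO3 = 0.2103 / 0.7818 × 100 = 26.90 %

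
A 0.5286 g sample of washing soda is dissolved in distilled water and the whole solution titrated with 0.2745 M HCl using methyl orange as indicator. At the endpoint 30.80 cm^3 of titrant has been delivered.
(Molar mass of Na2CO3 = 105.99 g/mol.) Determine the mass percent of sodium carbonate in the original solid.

Na2CO3 + 2 HCl → 2 NaCl + H2O + CO2
n(HCl) = 0.03080 L × 0.2745 mol/L = 8.455 × 10^-3 mol
From the 1:2 ratio, n(Na2CO3) = 1/2 × 8.455 × 10^-3 = 4.227 × 10^-3 mol
mass of Na2CO3 = 4.227 × 10^-3 × 105.99 g/mol = 0.4481 g
% Na2CO3 = 0.4481 / 0.5286 × 100 = 84.76 %

84.76 %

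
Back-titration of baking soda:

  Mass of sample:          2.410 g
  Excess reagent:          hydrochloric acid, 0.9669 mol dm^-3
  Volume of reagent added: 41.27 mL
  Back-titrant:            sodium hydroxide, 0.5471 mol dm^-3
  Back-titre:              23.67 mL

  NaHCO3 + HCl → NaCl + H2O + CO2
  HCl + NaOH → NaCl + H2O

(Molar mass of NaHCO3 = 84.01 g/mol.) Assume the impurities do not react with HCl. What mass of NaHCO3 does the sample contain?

2.264 g

n(HCl) added = 0.04127 × 0.9669 = 0.03990 mol
n(NaOH) used in back-titration = 0.02367 × 0.5471 = 0.01295 mol
n(HCl) left over = 0.01295 mol (1:1 ratio)
n(HCl) consumed by analyte = 0.03990 − 0.01295 = 0.02695 mol
n(NaHCO3) = 0.02695 mol (1:1 ratio)
mass of NaHCO3 = 0.02695 × 84.01 = 2.264 g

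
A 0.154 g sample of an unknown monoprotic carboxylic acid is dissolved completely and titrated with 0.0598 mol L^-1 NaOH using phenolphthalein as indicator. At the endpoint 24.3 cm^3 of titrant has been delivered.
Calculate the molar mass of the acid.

106 g/mol

n(NaOH) = 0.0243 L × 0.0598 mol/L = 1.45 × 10^-3 mol
n(HA) = 1.45 × 10^-3 mol (1:1 ratio)
M = m / n = 0.154 g / 1.45 × 10^-3 mol = 106 g/mol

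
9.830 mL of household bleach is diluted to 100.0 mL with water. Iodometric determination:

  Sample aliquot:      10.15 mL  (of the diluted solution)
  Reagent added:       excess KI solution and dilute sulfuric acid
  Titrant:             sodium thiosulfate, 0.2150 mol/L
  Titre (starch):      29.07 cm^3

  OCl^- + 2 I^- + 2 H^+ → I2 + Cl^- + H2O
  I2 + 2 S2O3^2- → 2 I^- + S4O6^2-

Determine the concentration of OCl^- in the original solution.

3.132 mol/L

n(S2O3^2-) = 0.02907 × 0.2150 = 6.250 × 10^-3 mol
n(I2) = n(S2O3^2-)/2 = 3.125 × 10^-3 mol
n(OCl^-) in the aliquot = 3.125 × 10^-3 mol (1:1 ratio)
[OCl^-]_dilute = 3.125 × 10^-3 / 0.01015 = 0.3079 mol/L
[OCl^-]_original = 0.3079 × 100.0/9.830 = 3.132 mol/L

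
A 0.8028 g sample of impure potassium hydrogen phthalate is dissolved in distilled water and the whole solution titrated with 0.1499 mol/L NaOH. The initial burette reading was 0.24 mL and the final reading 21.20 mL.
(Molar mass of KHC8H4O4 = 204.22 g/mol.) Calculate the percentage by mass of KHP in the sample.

KHC8H4O4 + NaOH → KNaC8H4O4 + H2O
n(NaOH) = 0.02096 L × 0.1499 mol/L = 3.142 × 10^-3 mol
n(KHC8H4O4) = 3.142 × 10^-3 mol (1:1 ratio)
mass of KHC8H4O4 = 3.142 × 10^-3 × 204.22 g/mol = 0.6416 g
% KHC8H4O4 = 0.6416 / 0.8028 × 100 = 79.93 %

79.93 %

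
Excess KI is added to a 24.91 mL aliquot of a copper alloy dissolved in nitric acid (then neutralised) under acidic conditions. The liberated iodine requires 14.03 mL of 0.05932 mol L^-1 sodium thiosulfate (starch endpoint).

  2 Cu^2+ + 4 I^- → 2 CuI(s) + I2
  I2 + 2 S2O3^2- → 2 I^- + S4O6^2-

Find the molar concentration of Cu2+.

0.03341 mol/L

n(S2O3^2-) = 0.01403 × 0.05932 = 8.323 × 10^-4 mol
n(I2) = n(S2O3^2-)/2 = 4.161 × 10^-4 mol
From the 2:1 ratio, n(Cu2+) in the aliquot = 2/1 × 4.161 × 10^-4 = 8.323 × 10^-4 mol
[Cu2+] = 8.323 × 10^-4 / 0.02491 = 0.03341 mol/L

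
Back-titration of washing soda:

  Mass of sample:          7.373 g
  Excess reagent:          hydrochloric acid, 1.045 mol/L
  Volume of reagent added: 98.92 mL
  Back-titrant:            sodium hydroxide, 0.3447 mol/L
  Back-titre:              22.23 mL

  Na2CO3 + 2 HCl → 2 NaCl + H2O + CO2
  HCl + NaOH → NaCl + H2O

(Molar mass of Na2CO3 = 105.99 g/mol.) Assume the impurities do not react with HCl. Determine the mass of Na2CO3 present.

n(HCl) added = 0.09892 × 1.045 = 0.1034 mol
n(NaOH) used in back-titration = 0.02223 × 0.3447 = 7.663 × 10^-3 mol
n(HCl) left over = 7.663 × 10^-3 mol (1:1 ratio)
n(HCl) consumed by analyte = 0.1034 − 7.663 × 10^-3 = 0.09571 mol
From the 1:2 ratio, n(Na2CO3) = 1/2 × 0.09571 = 0.04785 mol
mass of Na2CO3 = 0.04785 × 105.99 = 5.072 g

5.072 g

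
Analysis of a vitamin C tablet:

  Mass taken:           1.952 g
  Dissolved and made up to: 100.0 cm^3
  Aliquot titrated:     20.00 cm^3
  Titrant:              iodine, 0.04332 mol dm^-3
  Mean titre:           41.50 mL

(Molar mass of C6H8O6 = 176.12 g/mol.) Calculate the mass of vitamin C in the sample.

C6H8O6 + I2 → C6H6O6 + 2 HI
n(I2) per titration = 0.04150 × 0.04332 = 1.798 × 10^-3 mol
n(C6H8O6) in each aliquot = 1.798 × 10^-3 mol (1:1 ratio)
n(C6H8O6) in the whole flask = 1.798 × 10^-3 × 100.0/20.00 = 8.989 × 10^-3 mol
mass of C6H8O6 = 8.989 × 10^-3 × 176.12 = 1.583 g

1.583 g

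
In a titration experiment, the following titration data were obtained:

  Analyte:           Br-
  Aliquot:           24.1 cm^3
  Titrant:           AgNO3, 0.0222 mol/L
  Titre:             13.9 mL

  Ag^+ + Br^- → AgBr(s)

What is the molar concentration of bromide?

n(AgNO3) = 0.0139 L × 0.0222 mol/L = 3.09 × 10^-4 mol
n(Br-) = 3.09 × 10^-4 mol (1:1 mole ratio)
[Br-] = 3.09 × 10^-4 mol / 0.0241 L = 0.0128 mol/L

0.0128 mol/L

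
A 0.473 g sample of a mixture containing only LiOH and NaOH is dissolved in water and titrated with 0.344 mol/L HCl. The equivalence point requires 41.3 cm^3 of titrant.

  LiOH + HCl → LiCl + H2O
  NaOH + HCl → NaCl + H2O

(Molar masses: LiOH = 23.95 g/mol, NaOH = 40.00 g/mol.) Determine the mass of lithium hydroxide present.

n(HCl) = 0.0413 × 0.344 = 0.0142 mol
Let x = n(LiOH), y = n(NaOH).
Titrant: 1x + 1y = 0.0142;  mass: 23.95x + 40.00y = 0.473
Solving, x = 5.94 × 10^-3 mol, y = 8.27 × 10^-3 mol
mass of LiOH = 5.94 × 10^-3 × 23.95 = 0.142 g

0.142 g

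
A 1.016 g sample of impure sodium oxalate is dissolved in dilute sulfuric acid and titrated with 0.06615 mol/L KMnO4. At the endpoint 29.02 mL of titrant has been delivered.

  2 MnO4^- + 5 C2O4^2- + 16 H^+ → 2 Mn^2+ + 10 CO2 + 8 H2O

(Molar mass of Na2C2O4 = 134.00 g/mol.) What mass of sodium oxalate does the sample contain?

n(KMnO4) = 0.02902 L × 0.06615 mol/L = 1.920 × 10^-3 mol
From the 5:2 ratio, n(Na2C2O4) = 5/2 × 1.920 × 10^-3 = 4.799 × 10^-3 mol
mass of Na2C2O4 = 4.799 × 10^-3 × 134.00 g/mol = 0.6431 g

0.6431 g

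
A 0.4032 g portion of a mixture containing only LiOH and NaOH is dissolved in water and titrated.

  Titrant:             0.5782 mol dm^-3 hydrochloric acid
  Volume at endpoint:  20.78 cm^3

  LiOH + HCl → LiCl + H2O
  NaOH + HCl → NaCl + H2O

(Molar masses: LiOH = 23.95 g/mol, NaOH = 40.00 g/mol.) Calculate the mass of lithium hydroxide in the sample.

0.1155 g

n(HCl) = 0.02078 × 0.5782 = 0.01201 mol
Let x = n(LiOH), y = n(NaOH).
Titrant: 1x + 1y = 0.01201;  mass: 23.95x + 40.00y = 0.4032
Solving, x = 4.822 × 10^-3 mol, y = 7.193 × 10^-3 mol
mass of LiOH = 4.822 × 10^-3 × 23.95 = 0.1155 g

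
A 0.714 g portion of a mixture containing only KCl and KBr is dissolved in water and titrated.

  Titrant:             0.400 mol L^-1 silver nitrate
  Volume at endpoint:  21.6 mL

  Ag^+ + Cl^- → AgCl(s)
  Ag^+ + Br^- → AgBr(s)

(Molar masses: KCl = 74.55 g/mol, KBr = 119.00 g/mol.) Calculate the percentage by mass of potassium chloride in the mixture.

73.8 %

n(AgNO3) = 0.0216 × 0.400 = 8.64 × 10^-3 mol
Let x = n(KCl), y = n(KBr).
Titrant: 1x + 1y = 8.64 × 10^-3;  mass: 74.55x + 119.00y = 0.714
Solving, x = 7.07 × 10^-3 mol, y = 1.57 × 10^-3 mol
mass of KCl = 7.07 × 10^-3 × 74.55 = 0.527 g
% KCl = 0.527 / 0.714 × 100 = 73.8 %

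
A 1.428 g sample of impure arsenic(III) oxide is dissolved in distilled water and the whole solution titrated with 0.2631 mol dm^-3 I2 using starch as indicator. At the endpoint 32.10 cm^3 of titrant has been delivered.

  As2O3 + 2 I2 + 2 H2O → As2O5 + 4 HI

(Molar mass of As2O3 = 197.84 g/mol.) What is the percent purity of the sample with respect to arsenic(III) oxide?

58.50 %

n(I2) = 0.03210 L × 0.2631 mol/L = 8.446 × 10^-3 mol
From the 1:2 ratio, n(As2O3) = 1/2 × 8.446 × 10^-3 = 4.223 × 10^-3 mol
mass of As2O3 = 4.223 × 10^-3 × 197.84 g/mol = 0.8354 g
% As2O3 = 0.8354 / 1.428 × 100 = 58.50 %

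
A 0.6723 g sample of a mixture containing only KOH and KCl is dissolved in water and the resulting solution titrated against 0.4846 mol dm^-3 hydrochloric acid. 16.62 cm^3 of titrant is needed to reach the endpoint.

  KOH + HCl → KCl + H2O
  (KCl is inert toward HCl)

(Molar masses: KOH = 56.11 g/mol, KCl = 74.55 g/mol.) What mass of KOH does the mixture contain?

n(HCl) = 0.01662 × 0.4846 = 8.054 × 10^-3 mol
Let x = n(KOH), y = n(KCl).
Titrant: 1x = 8.054 × 10^-3;  mass: 56.11x + 74.55y = 0.6723
Solving, x = 8.054 × 10^-3 mol, y = 2.956 × 10^-3 mol
mass of KOH = 8.054 × 10^-3 × 56.11 = 0.4519 g

0.4519 g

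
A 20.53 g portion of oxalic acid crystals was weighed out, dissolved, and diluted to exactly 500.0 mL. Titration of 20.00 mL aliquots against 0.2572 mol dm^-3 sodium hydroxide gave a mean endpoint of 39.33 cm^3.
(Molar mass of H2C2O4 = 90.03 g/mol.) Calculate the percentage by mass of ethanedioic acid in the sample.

55.45 %

H2C2O4 + 2 NaOH → Na2C2O4 + 2 H2O
n(NaOH) per titration = 0.03933 × 0.2572 = 0.01012 mol
From the 1:2 ratio, n(H2C2O4) in each aliquot = 1/2 × 0.01012 = 5.058 × 10^-3 mol
n(H2C2O4) in the whole flask = 5.058 × 10^-3 × 500.0/20.00 = 0.1264 mol
mass of H2C2O4 = 0.1264 × 90.03 = 11.38 g
% H2C2O4 = 11.38 / 20.53 × 100 = 55.45 %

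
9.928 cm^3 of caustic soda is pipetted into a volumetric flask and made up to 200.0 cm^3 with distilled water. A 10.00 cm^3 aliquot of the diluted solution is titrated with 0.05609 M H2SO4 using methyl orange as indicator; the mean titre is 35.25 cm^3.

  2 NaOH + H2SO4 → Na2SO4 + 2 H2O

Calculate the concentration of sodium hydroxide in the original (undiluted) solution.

n(H2SO4) = 0.03525 × 0.05609 = 1.977 × 10^-3 mol
From the 2:1 ratio, n(NaOH) in the aliquot = 2/1 × 1.977 × 10^-3 = 3.954 × 10^-3 mol
[NaOH]_dilute = 3.954 × 10^-3 / 0.01000 = 0.3954 mol/L
Dilution factor = 200.0 / 9.928 = 20.15
[NaOH]_stock = 0.3954 × 20.15 = 7.966 mol/L

7.966 M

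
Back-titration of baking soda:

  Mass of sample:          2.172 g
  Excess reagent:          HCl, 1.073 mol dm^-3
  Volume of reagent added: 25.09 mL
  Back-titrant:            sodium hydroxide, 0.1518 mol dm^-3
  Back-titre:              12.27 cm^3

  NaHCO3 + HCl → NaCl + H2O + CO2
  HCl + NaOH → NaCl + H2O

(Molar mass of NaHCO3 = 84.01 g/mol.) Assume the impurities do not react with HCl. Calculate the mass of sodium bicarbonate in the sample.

2.105 g

n(HCl) added = 0.02509 × 1.073 = 0.02692 mol
n(NaOH) used in back-titration = 0.01227 × 0.1518 = 1.863 × 10^-3 mol
n(HCl) left over = 1.863 × 10^-3 mol (1:1 ratio)
n(HCl) consumed by analyte = 0.02692 − 1.863 × 10^-3 = 0.02506 mol
n(NaHCO3) = 0.02506 mol (1:1 ratio)
mass of NaHCO3 = 0.02506 × 84.01 = 2.105 g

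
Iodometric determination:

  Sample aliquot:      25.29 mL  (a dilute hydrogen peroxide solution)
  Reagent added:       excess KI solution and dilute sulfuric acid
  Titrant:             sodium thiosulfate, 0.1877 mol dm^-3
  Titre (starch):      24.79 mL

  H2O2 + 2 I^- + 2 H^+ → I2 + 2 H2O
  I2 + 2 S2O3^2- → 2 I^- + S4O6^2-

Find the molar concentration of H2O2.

0.09199 mol/L

n(S2O3^2-) = 0.02479 × 0.1877 = 4.653 × 10^-3 mol
n(I2) = n(S2O3^2-)/2 = 2.327 × 10^-3 mol
n(H2O2) in the aliquot = 2.327 × 10^-3 mol (1:1 ratio)
[H2O2] = 2.327 × 10^-3 / 0.02529 = 0.09199 mol/L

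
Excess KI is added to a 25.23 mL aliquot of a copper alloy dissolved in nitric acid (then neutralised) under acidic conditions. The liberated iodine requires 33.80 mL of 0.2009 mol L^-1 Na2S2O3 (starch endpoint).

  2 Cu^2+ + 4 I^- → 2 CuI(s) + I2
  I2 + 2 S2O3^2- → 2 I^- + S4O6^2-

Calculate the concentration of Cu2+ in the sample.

0.2691 mol/L

n(S2O3^2-) = 0.03380 × 0.2009 = 6.790 × 10^-3 mol
n(I2) = n(S2O3^2-)/2 = 3.395 × 10^-3 mol
From the 2:1 ratio, n(Cu2+) in the aliquot = 2/1 × 3.395 × 10^-3 = 6.790 × 10^-3 mol
[Cu2+] = 6.790 × 10^-3 / 0.02523 = 0.2691 mol/L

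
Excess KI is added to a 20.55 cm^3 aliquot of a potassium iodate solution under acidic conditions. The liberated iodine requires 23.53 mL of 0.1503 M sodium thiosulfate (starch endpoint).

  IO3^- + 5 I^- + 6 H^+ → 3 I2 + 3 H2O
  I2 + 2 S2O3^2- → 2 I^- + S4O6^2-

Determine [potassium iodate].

n(S2O3^2-) = 0.02353 × 0.1503 = 3.537 × 10^-3 mol
n(I2) = n(S2O3^2-)/2 = 1.768 × 10^-3 mol
From the 1:3 ratio, n(IO3^-) in the aliquot = 1/3 × 1.768 × 10^-3 = 5.894 × 10^-4 mol
[IO3^-] = 5.894 × 10^-4 / 0.02055 = 0.02868 mol/L

0.02868 M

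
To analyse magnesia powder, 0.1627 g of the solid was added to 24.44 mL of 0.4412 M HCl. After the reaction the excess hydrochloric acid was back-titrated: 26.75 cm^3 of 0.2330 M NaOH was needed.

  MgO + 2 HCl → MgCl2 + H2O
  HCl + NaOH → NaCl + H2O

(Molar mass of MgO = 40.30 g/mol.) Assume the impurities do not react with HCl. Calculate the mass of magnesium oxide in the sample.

0.09169 g

n(HCl) added = 0.02444 × 0.4412 = 0.01078 mol
n(NaOH) used in back-titration = 0.02675 × 0.2330 = 6.233 × 10^-3 mol
n(HCl) left over = 6.233 × 10^-3 mol (1:1 ratio)
n(HCl) consumed by analyte = 0.01078 − 6.233 × 10^-3 = 4.550 × 10^-3 mol
From the 1:2 ratio, n(MgO) = 1/2 × 4.550 × 10^-3 = 2.275 × 10^-3 mol
mass of MgO = 2.275 × 10^-3 × 40.30 = 0.09169 g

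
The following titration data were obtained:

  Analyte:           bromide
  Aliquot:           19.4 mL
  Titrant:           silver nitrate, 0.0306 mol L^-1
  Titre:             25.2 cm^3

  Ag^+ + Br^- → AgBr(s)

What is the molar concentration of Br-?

n(AgNO3) = 0.0252 L × 0.0306 mol/L = 7.71 × 10^-4 mol
n(Br-) = 7.71 × 10^-4 mol (1:1 mole ratio)
[Br-] = 7.71 × 10^-4 mol / 0.0194 L = 0.0397 mol/L

0.0397 mol/L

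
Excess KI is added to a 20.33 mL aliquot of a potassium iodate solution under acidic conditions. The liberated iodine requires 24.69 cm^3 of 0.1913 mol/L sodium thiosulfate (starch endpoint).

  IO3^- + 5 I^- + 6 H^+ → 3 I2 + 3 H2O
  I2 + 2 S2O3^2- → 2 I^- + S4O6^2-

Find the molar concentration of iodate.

n(S2O3^2-) = 0.02469 × 0.1913 = 4.723 × 10^-3 mol
n(I2) = n(S2O3^2-)/2 = 2.362 × 10^-3 mol
From the 1:3 ratio, n(IO3^-) in the aliquot = 1/3 × 2.362 × 10^-3 = 7.872 × 10^-4 mol
[IO3^-] = 7.872 × 10^-4 / 0.02033 = 0.03872 mol/L

0.03872 mol/L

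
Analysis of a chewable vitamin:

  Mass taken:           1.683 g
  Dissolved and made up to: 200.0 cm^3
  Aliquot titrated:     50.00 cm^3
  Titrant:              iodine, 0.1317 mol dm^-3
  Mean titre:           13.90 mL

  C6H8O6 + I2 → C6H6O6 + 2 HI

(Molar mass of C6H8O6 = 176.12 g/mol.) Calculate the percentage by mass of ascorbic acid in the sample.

n(I2) per titration = 0.01390 × 0.1317 = 1.831 × 10^-3 mol
n(C6H8O6) in each aliquot = 1.831 × 10^-3 mol (1:1 ratio)
n(C6H8O6) in the whole flask = 1.831 × 10^-3 × 200.0/50.00 = 7.323 × 10^-3 mol
mass of C6H8O6 = 7.323 × 10^-3 × 176.12 = 1.290 g
% C6H8O6 = 1.290 / 1.683 × 100 = 76.63 %

76.63 %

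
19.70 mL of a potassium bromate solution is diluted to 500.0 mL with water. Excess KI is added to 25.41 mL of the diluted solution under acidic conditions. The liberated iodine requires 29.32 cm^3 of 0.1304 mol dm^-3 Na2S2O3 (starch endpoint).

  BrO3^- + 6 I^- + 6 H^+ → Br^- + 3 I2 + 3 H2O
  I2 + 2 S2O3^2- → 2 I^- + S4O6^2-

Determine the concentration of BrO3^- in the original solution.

0.6365 mol/L

n(S2O3^2-) = 0.02932 × 0.1304 = 3.823 × 10^-3 mol
n(I2) = n(S2O3^2-)/2 = 1.912 × 10^-3 mol
From the 1:3 ratio, n(BrO3^-) in the aliquot = 1/3 × 1.912 × 10^-3 = 6.372 × 10^-4 mol
[BrO3^-]_dilute = 6.372 × 10^-4 / 0.02541 = 0.02508 mol/L
[BrO3^-]_original = 0.02508 × 500.0/19.70 = 0.6365 mol/L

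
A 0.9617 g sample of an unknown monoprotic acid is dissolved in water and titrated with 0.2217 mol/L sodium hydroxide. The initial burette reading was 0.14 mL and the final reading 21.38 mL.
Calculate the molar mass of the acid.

n(NaOH) = 0.02124 L × 0.2217 mol/L = 4.709 × 10^-3 mol
n(HA) = 4.709 × 10^-3 mol (1:1 ratio)
M = m / n = 0.9617 g / 4.709 × 10^-3 mol = 204.2 g/mol

204.2 g/mol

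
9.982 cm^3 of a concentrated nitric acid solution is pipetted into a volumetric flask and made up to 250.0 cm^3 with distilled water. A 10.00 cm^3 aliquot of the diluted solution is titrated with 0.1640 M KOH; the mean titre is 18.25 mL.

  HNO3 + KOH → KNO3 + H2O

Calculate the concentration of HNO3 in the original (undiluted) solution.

7.496 M

n(KOH) = 0.01825 × 0.1640 = 2.993 × 10^-3 mol
n(HNO3) in the aliquot = 2.993 × 10^-3 mol (1:1 ratio)
[HNO3]_dilute = 2.993 × 10^-3 / 0.01000 = 0.2993 mol/L
Dilution factor = 250.0 / 9.982 = 25.05
[HNO3]_stock = 0.2993 × 25.05 = 7.496 mol/L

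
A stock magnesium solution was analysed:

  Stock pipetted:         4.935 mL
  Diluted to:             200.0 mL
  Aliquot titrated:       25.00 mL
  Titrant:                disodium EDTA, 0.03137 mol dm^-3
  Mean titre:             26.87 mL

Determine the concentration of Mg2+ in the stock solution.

Mg^2+ + EDTA^4- → [Mg(EDTA)]^2-
n(EDTA) = 0.02687 × 0.03137 = 8.429 × 10^-4 mol
n(Mg2+) in the aliquot = 8.429 × 10^-4 mol (1:1 ratio)
[Mg2+]_dilute = 8.429 × 10^-4 / 0.02500 = 0.03372 mol/L
Dilution factor = 200.0 / 4.935 = 40.53
[Mg2+]_stock = 0.03372 × 40.53 = 1.366 mol/L

1.366 mol/L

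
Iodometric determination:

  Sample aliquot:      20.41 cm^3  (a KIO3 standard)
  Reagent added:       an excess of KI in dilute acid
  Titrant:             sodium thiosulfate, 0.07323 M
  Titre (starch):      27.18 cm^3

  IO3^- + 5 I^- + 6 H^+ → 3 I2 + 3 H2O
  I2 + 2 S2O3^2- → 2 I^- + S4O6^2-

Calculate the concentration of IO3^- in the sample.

0.01625 M

n(S2O3^2-) = 0.02718 × 0.07323 = 1.990 × 10^-3 mol
n(I2) = n(S2O3^2-)/2 = 9.952 × 10^-4 mol
From the 1:3 ratio, n(IO3^-) in the aliquot = 1/3 × 9.952 × 10^-4 = 3.317 × 10^-4 mol
[IO3^-] = 3.317 × 10^-4 / 0.02041 = 0.01625 mol/L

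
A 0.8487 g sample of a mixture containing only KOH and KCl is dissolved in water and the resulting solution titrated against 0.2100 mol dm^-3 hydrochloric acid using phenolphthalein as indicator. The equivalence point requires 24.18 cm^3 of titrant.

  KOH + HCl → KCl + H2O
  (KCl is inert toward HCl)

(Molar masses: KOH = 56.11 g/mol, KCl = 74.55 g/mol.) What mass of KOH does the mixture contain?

n(HCl) = 0.02418 × 0.2100 = 5.078 × 10^-3 mol
Let x = n(KOH), y = n(KCl).
Titrant: 1x = 5.078 × 10^-3;  mass: 56.11x + 74.55y = 0.8487
Solving, x = 5.078 × 10^-3 mol, y = 7.563 × 10^-3 mol
mass of KOH = 5.078 × 10^-3 × 56.11 = 0.2849 g

0.2849 g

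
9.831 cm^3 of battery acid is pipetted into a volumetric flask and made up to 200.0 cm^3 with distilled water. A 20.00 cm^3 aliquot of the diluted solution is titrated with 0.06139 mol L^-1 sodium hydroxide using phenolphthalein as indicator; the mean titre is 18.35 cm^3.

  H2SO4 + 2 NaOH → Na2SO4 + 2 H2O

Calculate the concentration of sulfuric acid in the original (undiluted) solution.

n(NaOH) = 0.01835 × 0.06139 = 1.127 × 10^-3 mol
From the 1:2 ratio, n(H2SO4) in the aliquot = 1/2 × 1.127 × 10^-3 = 5.633 × 10^-4 mol
[H2SO4]_dilute = 5.633 × 10^-4 / 0.02000 = 0.02816 mol/L
Dilution factor = 200.0 / 9.831 = 20.34
[H2SO4]_stock = 0.02816 × 20.34 = 0.5729 mol/L

0.5729 mol/L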